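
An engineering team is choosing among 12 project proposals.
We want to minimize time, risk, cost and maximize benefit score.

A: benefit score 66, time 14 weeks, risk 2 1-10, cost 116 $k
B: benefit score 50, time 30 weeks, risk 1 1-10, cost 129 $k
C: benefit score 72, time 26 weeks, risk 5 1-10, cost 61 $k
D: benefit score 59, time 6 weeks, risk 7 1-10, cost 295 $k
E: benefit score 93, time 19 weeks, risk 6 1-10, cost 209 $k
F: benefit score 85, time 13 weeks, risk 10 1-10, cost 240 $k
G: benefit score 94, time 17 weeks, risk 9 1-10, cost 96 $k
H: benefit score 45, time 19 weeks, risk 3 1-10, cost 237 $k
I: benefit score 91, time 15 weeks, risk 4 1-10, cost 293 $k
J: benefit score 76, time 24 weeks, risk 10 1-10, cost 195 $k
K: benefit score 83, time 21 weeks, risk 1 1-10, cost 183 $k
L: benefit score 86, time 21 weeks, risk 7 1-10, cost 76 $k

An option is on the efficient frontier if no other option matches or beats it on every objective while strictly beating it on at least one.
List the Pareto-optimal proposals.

A: not dominated.
B: not dominated.
C: not dominated (best cost).
D: not dominated (best time).
E: not dominated.
F: not dominated.
G: not dominated (best benefit score).
H: dominated by A (benefit score 66≥45, time 14≤19, risk 2≤3, cost 116≤237).
I: not dominated.
J: dominated by G (benefit score 94≥76, time 17≤24, risk 9≤10, cost 96≤195).
K: not dominated.
L: not dominated.

A, B, C, D, E, F, G, I, K, L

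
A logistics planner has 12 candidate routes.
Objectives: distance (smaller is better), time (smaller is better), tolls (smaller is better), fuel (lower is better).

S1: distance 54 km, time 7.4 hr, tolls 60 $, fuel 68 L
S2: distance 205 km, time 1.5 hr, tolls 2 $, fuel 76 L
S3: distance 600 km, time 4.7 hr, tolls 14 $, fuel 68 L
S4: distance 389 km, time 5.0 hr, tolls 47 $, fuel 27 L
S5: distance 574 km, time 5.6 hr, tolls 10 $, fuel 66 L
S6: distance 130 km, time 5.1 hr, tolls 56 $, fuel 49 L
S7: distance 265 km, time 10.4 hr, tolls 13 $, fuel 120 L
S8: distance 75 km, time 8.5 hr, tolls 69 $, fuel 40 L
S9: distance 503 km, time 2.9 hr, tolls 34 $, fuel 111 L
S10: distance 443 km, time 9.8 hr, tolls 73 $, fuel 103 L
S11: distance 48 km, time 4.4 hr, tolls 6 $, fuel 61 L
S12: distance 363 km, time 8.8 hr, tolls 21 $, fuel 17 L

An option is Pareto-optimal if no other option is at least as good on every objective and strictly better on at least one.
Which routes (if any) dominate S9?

S2

S2: distance 205≤503, time 1.5≤2.9, tolls 2≤34, fuel 76≤111 — dominates S9.
Others (S1, S3, S4, S5, S6, S7, S8, S10, S11, S12) are each worse than S9 on at least one objective.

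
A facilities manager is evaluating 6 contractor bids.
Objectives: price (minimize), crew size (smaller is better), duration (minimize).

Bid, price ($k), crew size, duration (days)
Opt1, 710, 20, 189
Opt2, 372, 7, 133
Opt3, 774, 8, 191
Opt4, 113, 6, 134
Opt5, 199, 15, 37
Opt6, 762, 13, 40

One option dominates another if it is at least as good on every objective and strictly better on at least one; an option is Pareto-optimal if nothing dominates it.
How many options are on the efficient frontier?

Opt1: dominated by Opt2 (price 372≤710, crew size 7≤20, duration 133≤189).
Opt2: not dominated.
Opt3: dominated by Opt2 (price 372≤774, crew size 7≤8, duration 133≤191).
Opt4: not dominated (best price).
Opt5: not dominated (best duration).
Opt6: not dominated.
Pareto-optimal: Opt2, Opt4, Opt5, Opt6 → 4.

4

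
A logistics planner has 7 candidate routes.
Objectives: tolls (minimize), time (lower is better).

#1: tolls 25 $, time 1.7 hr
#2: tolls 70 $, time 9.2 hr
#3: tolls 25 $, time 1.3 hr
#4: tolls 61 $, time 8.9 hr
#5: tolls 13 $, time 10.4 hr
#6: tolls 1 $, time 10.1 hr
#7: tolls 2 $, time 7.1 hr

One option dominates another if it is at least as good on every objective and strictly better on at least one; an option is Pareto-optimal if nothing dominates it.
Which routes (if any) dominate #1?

#3

#3: tolls 25≤25, time 1.3≤1.7 — dominates #1.
Others (#2, #4, #5, #6, #7) are each worse than #1 on at least one objective.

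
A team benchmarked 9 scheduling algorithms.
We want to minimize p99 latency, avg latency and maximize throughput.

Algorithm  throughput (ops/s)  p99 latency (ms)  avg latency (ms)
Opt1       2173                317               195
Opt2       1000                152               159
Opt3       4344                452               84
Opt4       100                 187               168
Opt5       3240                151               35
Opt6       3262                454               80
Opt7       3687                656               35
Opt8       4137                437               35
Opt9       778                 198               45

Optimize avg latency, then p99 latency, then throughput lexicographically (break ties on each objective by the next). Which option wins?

First minimize avg latency: best is 35, kept {Opt5, Opt7, Opt8}.
Then minimize p99 latency: best is 151, kept {Opt5}.

Opt5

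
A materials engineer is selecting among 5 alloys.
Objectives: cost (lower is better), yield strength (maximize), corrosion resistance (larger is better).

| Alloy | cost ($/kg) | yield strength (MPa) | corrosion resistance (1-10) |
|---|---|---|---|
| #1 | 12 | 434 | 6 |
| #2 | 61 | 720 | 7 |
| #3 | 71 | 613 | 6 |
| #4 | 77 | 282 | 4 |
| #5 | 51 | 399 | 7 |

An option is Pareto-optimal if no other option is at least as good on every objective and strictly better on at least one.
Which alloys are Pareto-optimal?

#1, #2, #5

#1: not dominated (best cost).
#2: not dominated (best yield strength).
#3: dominated by #2 (cost 61≤71, yield strength 720≥613, corrosion resistance 7≥6).
#4: dominated by #1 (cost 12≤77, yield strength 434≥282, corrosion resistance 6≥4).
#5: not dominated.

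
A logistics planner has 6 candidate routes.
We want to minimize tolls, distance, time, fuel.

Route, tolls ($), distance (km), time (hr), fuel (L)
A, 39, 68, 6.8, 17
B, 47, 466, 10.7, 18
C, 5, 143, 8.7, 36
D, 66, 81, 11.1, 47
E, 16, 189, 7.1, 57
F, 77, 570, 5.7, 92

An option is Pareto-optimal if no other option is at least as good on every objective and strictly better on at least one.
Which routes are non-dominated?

A: not dominated (best distance).
B: dominated by A (tolls 39≤47, distance 68≤466, time 6.8≤10.7, fuel 17≤18).
C: not dominated (best tolls).
D: dominated by A (tolls 39≤66, distance 68≤81, time 6.8≤11.1, fuel 17≤47).
E: not dominated.
F: not dominated (best time).

A, C, E, F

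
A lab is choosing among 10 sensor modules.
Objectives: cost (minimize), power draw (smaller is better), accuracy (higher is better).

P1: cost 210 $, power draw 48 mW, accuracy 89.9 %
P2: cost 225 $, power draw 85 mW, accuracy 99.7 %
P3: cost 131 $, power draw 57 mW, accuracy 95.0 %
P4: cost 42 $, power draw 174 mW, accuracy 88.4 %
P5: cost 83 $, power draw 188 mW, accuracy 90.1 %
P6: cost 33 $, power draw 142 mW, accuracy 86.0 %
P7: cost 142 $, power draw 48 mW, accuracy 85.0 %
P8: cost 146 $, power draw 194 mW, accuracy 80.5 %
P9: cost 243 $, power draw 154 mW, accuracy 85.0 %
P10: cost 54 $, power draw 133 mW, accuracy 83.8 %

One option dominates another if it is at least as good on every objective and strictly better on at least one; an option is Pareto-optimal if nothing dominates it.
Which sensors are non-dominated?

P1: not dominated.
P2: not dominated (best accuracy).
P3: not dominated.
P4: not dominated.
P5: not dominated.
P6: not dominated (best cost).
P7: not dominated.
P8: dominated by P3 (cost 131≤146, power draw 57≤194, accuracy 95.0≥80.5).
P9: dominated by P1 (cost 210≤243, power draw 48≤154, accuracy 89.9≥85.0).
P10: not dominated.

P1, P2, P3, P4, P5, P6, P7, P10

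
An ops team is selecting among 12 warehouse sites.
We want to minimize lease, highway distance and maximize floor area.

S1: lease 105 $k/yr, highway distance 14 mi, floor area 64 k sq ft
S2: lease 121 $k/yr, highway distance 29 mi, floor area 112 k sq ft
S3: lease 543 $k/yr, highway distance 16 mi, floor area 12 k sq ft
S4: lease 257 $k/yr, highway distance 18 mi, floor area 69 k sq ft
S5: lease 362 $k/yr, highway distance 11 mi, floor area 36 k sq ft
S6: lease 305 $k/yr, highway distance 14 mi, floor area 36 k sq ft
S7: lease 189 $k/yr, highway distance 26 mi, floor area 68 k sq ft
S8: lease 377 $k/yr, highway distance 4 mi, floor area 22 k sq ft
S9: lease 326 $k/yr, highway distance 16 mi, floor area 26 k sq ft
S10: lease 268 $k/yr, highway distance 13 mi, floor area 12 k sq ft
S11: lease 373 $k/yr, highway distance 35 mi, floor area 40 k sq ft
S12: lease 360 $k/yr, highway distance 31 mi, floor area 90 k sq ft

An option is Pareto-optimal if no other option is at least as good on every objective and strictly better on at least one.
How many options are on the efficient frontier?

7

S1: not dominated (best lease).
S2: not dominated (best floor area).
S3: dominated by S1 (lease 105≤543, highway distance 14≤16, floor area 64≥12).
S4: not dominated.
S5: not dominated.
S6: dominated by S1 (lease 105≤305, highway distance 14≤14, floor area 64≥36).
S7: not dominated.
S8: not dominated (best highway distance).
S9: dominated by S1 (lease 105≤326, highway distance 14≤16, floor area 64≥26).
S10: not dominated.
S11: dominated by S1 (lease 105≤373, highway distance 14≤35, floor area 64≥40).
S12: dominated by S2 (lease 121≤360, highway distance 29≤31, floor area 112≥90).
Pareto-optimal: S1, S2, S4, S5, S7, S8, S10 → 7.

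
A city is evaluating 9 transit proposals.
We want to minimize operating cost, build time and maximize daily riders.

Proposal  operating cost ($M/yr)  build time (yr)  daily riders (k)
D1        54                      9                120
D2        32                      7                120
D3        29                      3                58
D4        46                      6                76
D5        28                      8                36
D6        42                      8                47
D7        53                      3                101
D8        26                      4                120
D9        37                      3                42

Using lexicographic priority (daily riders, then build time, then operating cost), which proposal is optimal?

First maximize daily riders: best is 120, kept {D1, D2, D8}.
Then minimize build time: best is 4, kept {D8}.

D8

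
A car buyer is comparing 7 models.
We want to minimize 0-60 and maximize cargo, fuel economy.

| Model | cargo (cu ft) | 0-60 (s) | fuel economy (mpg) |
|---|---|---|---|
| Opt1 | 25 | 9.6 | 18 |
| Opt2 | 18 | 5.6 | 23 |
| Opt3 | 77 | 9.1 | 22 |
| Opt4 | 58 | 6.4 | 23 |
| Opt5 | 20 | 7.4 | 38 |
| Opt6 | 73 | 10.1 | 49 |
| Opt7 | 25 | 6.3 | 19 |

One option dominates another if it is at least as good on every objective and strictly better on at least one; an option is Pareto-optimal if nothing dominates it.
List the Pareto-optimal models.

Opt1: dominated by Opt3 (cargo 77≥25, 0-60 9.1≤9.6, fuel economy 22≥18).
Opt2: not dominated (best 0-60).
Opt3: not dominated (best cargo).
Opt4: not dominated.
Opt5: not dominated.
Opt6: not dominated (best fuel economy).
Opt7: not dominated.

Opt2, Opt3, Opt4, Opt5, Opt6, Opt7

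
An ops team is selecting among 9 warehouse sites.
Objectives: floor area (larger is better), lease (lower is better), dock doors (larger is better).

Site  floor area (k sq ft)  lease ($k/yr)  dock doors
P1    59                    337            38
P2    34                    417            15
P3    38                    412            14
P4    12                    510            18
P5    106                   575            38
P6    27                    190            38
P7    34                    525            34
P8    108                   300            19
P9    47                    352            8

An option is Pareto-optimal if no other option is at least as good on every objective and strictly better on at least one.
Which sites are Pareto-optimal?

P1: not dominated.
P2: dominated by P1 (floor area 59≥34, lease 337≤417, dock doors 38≥15).
P3: dominated by P1 (floor area 59≥38, lease 337≤412, dock doors 38≥14).
P4: dominated by P1 (floor area 59≥12, lease 337≤510, dock doors 38≥18).
P5: not dominated.
P6: not dominated (best lease).
P7: dominated by P1 (floor area 59≥34, lease 337≤525, dock doors 38≥34).
P8: not dominated (best floor area).
P9: dominated by P1 (floor area 59≥47, lease 337≤352, dock doors 38≥8).

P1, P5, P6, P8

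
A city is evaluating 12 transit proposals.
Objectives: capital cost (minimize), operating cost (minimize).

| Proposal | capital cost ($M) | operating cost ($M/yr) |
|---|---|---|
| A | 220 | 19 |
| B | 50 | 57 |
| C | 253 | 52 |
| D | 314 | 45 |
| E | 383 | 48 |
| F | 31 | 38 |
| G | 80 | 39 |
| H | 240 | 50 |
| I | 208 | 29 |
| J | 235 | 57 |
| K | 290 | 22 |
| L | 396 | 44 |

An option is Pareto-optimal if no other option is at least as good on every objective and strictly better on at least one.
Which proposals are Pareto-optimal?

A, F, I

A: not dominated (best operating cost).
B: dominated by F (capital cost 31≤50, operating cost 38≤57).
C: dominated by A (capital cost 220≤253, operating cost 19≤52).
D: dominated by A (capital cost 220≤314, operating cost 19≤45).
E: dominated by A (capital cost 220≤383, operating cost 19≤48).
F: not dominated (best capital cost).
G: dominated by F (capital cost 31≤80, operating cost 38≤39).
H: dominated by A (capital cost 220≤240, operating cost 19≤50).
I: not dominated.
J: dominated by A (capital cost 220≤235, operating cost 19≤57).
K: dominated by A (capital cost 220≤290, operating cost 19≤22).
L: dominated by A (capital cost 220≤396, operating cost 19≤44).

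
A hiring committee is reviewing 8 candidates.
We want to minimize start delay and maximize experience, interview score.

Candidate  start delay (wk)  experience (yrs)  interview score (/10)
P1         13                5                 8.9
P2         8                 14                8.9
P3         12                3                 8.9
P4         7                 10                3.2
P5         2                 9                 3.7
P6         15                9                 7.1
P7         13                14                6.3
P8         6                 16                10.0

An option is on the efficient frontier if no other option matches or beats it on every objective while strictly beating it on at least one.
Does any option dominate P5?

No

P1: worse on start delay (13 vs 2).
P2: worse on start delay (8 vs 2).
P3: worse on start delay (12 vs 2).
P4: worse on start delay (7 vs 2).
P6: worse on start delay (15 vs 2).
P7: worse on start delay (13 vs 2).
P8: worse on start delay (6 vs 2).
No option is at least as good as P5 on every objective and strictly better on one.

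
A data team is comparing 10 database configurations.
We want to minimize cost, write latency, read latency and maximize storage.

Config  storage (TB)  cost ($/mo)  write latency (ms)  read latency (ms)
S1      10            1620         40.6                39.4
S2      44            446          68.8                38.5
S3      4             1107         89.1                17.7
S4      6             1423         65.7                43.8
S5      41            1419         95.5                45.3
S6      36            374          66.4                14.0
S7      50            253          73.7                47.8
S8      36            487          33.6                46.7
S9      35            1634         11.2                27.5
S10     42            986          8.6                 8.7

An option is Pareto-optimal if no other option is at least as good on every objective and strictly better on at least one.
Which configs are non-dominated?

S2, S6, S7, S8, S10

S1: dominated by S10 (storage 42≥10, cost 986≤1620, write latency 8.6≤40.6, read latency 8.7≤39.4).
S2: not dominated.
S3: dominated by S6 (storage 36≥4, cost 374≤1107, write latency 66.4≤89.1, read latency 14.0≤17.7).
S4: dominated by S10 (storage 42≥6, cost 986≤1423, write latency 8.6≤65.7, read latency 8.7≤43.8).
S5: dominated by S2 (storage 44≥41, cost 446≤1419, write latency 68.8≤95.5, read latency 38.5≤45.3).
S6: not dominated.
S7: not dominated (best storage).
S8: not dominated.
S9: dominated by S10 (storage 42≥35, cost 986≤1634, write latency 8.6≤11.2, read latency 8.7≤27.5).
S10: not dominated (best write latency).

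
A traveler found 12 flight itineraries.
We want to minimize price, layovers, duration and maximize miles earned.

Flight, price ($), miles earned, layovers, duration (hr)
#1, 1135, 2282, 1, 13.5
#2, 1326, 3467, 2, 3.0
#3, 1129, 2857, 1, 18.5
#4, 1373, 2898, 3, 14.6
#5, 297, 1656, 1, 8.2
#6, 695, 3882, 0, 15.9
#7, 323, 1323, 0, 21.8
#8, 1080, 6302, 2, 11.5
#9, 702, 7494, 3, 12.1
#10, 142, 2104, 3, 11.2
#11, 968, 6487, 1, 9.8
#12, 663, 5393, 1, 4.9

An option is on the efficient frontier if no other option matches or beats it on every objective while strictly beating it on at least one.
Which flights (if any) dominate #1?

#11, #12

#11: price 968≤1135, miles earned 6487≥2282, layovers 1≤1, duration 9.8≤13.5 — dominates #1.
#12: price 663≤1135, miles earned 5393≥2282, layovers 1≤1, duration 4.9≤13.5 — dominates #1.
Others (#2, #3, #4, #5, #6, #7, #8, #9, #10) are each worse than #1 on at least one objective.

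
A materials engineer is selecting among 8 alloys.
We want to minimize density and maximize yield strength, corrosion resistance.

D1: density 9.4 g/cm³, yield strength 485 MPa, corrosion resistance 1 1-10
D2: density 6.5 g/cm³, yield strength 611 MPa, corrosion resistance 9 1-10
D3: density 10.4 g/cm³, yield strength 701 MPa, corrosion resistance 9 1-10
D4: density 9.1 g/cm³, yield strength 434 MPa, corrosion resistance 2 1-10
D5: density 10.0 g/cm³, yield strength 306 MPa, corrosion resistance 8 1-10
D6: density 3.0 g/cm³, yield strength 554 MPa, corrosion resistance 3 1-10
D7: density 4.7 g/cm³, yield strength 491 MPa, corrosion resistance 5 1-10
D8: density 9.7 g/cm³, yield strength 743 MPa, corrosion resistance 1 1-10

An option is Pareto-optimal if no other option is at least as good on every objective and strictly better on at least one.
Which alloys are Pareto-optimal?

D1: dominated by D2 (density 6.5≤9.4, yield strength 611≥485, corrosion resistance 9≥1).
D2: not dominated.
D3: not dominated.
D4: dominated by D2 (density 6.5≤9.1, yield strength 611≥434, corrosion resistance 9≥2).
D5: dominated by D2 (density 6.5≤10.0, yield strength 611≥306, corrosion resistance 9≥8).
D6: not dominated (best density).
D7: not dominated.
D8: not dominated (best yield strength).

D2, D3, D6, D7, D8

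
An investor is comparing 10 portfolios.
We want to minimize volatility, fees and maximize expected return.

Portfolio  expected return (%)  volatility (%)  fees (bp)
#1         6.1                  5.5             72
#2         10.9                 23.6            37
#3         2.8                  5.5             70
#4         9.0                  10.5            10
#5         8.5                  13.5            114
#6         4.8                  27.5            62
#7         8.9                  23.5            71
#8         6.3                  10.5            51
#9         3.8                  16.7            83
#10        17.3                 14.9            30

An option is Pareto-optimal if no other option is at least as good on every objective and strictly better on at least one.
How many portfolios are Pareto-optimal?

4

#1: not dominated.
#2: dominated by #10 (expected return 17.3≥10.9, volatility 14.9≤23.6, fees 30≤37).
#3: not dominated.
#4: not dominated (best fees).
#5: dominated by #4 (expected return 9.0≥8.5, volatility 10.5≤13.5, fees 10≤114).
#6: dominated by #2 (expected return 10.9≥4.8, volatility 23.6≤27.5, fees 37≤62).
#7: dominated by #4 (expected return 9.0≥8.9, volatility 10.5≤23.5, fees 10≤71).
#8: dominated by #4 (expected return 9.0≥6.3, volatility 10.5≤10.5, fees 10≤51).
#9: dominated by #1 (expected return 6.1≥3.8, volatility 5.5≤16.7, fees 72≤83).
#10: not dominated (best expected return).
Pareto-optimal: #1, #3, #4, #10 → 4.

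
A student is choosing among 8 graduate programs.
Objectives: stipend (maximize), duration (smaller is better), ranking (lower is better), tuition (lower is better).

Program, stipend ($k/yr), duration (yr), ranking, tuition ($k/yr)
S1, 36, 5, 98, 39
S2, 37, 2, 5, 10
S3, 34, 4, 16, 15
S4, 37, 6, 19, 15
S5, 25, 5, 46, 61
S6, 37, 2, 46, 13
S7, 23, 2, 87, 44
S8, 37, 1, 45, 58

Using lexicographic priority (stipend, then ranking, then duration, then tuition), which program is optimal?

S2

First maximize stipend: best is 37, kept {S2, S4, S6, S8}.
Then minimize ranking: best is 5, kept {S2}.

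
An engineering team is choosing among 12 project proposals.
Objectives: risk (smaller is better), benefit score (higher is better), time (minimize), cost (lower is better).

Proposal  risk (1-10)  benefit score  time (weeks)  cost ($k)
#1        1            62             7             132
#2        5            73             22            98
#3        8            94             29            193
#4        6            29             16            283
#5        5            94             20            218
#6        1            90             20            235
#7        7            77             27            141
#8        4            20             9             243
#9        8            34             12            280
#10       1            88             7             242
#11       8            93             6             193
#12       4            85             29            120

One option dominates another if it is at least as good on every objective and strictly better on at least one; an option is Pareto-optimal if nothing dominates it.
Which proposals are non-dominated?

#1, #2, #3, #5, #6, #7, #10, #11, #12

#1: not dominated.
#2: not dominated (best cost).
#3: not dominated.
#4: dominated by #1 (risk 1≤6, benefit score 62≥29, time 7≤16, cost 132≤283).
#5: not dominated.
#6: not dominated.
#7: not dominated.
#8: dominated by #1 (risk 1≤4, benefit score 62≥20, time 7≤9, cost 132≤243).
#9: dominated by #1 (risk 1≤8, benefit score 62≥34, time 7≤12, cost 132≤280).
#10: not dominated.
#11: not dominated (best time).
#12: not dominated.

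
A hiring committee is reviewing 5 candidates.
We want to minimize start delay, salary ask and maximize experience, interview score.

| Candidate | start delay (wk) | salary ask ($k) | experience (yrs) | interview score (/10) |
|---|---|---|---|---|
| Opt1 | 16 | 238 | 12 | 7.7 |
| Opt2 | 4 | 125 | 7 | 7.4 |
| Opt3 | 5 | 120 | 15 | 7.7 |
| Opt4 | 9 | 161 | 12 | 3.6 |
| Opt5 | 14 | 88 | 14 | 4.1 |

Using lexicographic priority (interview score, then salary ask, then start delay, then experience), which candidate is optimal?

Opt3

First maximize interview score: best is 7.7, kept {Opt1, Opt3}.
Then minimize salary ask: best is 120, kept {Opt3}.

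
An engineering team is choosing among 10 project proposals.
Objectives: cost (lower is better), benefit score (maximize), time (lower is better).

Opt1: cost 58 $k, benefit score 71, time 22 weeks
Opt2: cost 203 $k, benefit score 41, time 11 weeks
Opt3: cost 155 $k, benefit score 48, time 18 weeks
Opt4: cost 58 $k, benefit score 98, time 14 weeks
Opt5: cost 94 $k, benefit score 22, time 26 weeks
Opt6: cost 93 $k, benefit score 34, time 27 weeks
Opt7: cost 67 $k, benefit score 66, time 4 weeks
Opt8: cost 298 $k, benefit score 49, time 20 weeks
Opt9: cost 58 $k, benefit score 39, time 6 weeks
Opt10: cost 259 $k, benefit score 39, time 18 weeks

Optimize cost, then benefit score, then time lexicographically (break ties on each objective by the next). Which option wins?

Opt4

First minimize cost: best is 58, kept {Opt1, Opt4, Opt9}.
Then maximize benefit score: best is 98, kept {Opt4}.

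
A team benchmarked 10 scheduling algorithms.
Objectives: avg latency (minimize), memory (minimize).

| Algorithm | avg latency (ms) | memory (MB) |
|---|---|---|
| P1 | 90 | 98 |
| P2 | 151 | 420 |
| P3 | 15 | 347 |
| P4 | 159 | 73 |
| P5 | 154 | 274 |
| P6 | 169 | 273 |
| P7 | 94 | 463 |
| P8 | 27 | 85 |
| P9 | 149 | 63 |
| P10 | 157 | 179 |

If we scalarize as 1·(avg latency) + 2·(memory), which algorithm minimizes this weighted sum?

P1: 1·90 + 2·98 = 286
P2: 1·151 + 2·420 = 991
P3: 1·15 + 2·347 = 709
P4: 1·159 + 2·73 = 305
P5: 1·154 + 2·274 = 702
P6: 1·169 + 2·273 = 715
P7: 1·94 + 2·463 = 1020
P8: 1·27 + 2·85 = 197
P9: 1·149 + 2·63 = 275
P10: 1·157 + 2·179 = 515
Lowest: P8 at 197.

P8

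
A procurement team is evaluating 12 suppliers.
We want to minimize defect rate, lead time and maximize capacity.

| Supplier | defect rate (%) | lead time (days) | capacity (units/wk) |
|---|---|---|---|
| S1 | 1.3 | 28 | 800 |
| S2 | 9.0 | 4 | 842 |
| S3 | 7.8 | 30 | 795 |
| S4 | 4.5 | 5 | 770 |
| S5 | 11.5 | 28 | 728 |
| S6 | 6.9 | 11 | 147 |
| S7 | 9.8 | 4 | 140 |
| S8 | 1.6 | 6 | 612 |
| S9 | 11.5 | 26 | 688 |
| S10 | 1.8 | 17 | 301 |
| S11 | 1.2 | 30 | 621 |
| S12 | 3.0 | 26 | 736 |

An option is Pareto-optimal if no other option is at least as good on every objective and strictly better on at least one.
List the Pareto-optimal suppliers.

S1: not dominated.
S2: not dominated (best capacity).
S3: dominated by S1 (defect rate 1.3≤7.8, lead time 28≤30, capacity 800≥795).
S4: not dominated.
S5: dominated by S1 (defect rate 1.3≤11.5, lead time 28≤28, capacity 800≥728).
S6: dominated by S4 (defect rate 4.5≤6.9, lead time 5≤11, capacity 770≥147).
S7: dominated by S2 (defect rate 9.0≤9.8, lead time 4≤4, capacity 842≥140).
S8: not dominated.
S9: dominated by S2 (defect rate 9.0≤11.5, lead time 4≤26, capacity 842≥688).
S10: dominated by S8 (defect rate 1.6≤1.8, lead time 6≤17, capacity 612≥301).
S11: not dominated (best defect rate).
S12: not dominated.

S1, S2, S4, S8, S11, S12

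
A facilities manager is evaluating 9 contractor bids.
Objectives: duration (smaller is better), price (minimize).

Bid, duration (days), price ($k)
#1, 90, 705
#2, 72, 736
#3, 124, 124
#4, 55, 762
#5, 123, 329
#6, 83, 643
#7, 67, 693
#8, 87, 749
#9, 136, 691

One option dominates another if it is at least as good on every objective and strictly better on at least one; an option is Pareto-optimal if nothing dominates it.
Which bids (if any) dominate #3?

#1: worse on price (705 vs 124).
#2: worse on price (736 vs 124).
#4: worse on price (762 vs 124).
#5: worse on price (329 vs 124).
#6: worse on price (643 vs 124).
#7: worse on price (693 vs 124).
#8: worse on price (749 vs 124).
#9: worse on duration (136 vs 124).
No option dominates #3.

none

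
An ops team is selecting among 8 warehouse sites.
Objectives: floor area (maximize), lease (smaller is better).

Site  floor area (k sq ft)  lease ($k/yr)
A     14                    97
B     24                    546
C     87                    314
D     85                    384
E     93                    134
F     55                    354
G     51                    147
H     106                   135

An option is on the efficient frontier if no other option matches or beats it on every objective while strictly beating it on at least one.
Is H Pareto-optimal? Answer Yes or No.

Yes

A: worse on floor area (14 vs 106).
B: worse on floor area (24 vs 106).
C: worse on floor area (87 vs 106).
D: worse on floor area (85 vs 106).
E: worse on floor area (93 vs 106).
F: worse on floor area (55 vs 106).
G: worse on floor area (51 vs 106).
No option is at least as good as H on every objective and strictly better on one.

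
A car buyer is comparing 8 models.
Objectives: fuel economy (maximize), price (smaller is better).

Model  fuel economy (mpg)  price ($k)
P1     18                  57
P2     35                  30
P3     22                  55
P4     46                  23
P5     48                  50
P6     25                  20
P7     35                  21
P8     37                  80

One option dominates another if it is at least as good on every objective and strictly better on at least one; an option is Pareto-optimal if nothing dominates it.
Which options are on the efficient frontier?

P4, P5, P6, P7

P1: dominated by P2 (fuel economy 35≥18, price 30≤57).
P2: dominated by P4 (fuel economy 46≥35, price 23≤30).
P3: dominated by P2 (fuel economy 35≥22, price 30≤55).
P4: not dominated.
P5: not dominated (best fuel economy).
P6: not dominated (best price).
P7: not dominated.
P8: dominated by P4 (fuel economy 46≥37, price 23≤80).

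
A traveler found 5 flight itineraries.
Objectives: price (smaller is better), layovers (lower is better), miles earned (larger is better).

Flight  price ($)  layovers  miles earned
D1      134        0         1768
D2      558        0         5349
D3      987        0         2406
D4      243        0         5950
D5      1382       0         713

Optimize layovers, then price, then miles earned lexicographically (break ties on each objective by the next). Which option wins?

First minimize layovers: best is 0, kept {D1, D2, D3, D4, D5}.
Then minimize price: best is 134, kept {D1}.

D1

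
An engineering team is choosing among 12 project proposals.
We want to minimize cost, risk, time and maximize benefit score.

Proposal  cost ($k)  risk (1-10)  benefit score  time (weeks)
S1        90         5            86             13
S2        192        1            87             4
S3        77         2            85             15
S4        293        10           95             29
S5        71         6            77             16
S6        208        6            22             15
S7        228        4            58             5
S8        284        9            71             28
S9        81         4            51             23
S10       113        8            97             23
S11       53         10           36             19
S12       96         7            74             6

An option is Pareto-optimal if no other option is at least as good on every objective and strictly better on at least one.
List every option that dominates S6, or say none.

S1: cost 90≤208, risk 5≤6, benefit score 86≥22, time 13≤15 — dominates S6.
S2: cost 192≤208, risk 1≤6, benefit score 87≥22, time 4≤15 — dominates S6.
S3: cost 77≤208, risk 2≤6, benefit score 85≥22, time 15≤15 — dominates S6.
Others (S4, S5, S7, S8, S9, S10, S11, S12) are each worse than S6 on at least one objective.

S1, S2, S3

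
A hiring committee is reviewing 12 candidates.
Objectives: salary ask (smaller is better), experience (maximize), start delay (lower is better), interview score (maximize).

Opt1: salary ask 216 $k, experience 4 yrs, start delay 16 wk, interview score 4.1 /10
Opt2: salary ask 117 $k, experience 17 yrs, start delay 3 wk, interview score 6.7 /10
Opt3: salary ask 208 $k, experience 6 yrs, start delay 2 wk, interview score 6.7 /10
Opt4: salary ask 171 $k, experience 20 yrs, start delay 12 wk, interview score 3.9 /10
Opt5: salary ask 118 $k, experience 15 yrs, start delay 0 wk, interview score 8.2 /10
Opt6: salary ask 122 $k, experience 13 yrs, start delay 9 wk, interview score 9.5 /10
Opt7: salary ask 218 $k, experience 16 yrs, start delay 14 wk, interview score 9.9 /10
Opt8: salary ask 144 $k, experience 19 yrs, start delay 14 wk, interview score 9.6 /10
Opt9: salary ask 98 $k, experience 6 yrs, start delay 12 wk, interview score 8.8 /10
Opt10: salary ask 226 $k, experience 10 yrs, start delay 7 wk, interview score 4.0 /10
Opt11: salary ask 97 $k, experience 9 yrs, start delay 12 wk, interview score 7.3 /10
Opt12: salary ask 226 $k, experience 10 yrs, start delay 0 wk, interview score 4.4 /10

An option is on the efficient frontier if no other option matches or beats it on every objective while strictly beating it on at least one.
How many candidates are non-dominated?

Opt1: dominated by Opt2 (salary ask 117≤216, experience 17≥4, start delay 3≤16, interview score 6.7≥4.1).
Opt2: not dominated.
Opt3: dominated by Opt5 (salary ask 118≤208, experience 15≥6, start delay 0≤2, interview score 8.2≥6.7).
Opt4: not dominated (best experience).
Opt5: not dominated.
Opt6: not dominated.
Opt7: not dominated (best interview score).
Opt8: not dominated.
Opt9: not dominated.
Opt10: dominated by Opt2 (salary ask 117≤226, experience 17≥10, start delay 3≤7, interview score 6.7≥4.0).
Opt11: not dominated (best salary ask).
Opt12: dominated by Opt5 (salary ask 118≤226, experience 15≥10, start delay 0≤0, interview score 8.2≥4.4).
Pareto-optimal: Opt2, Opt4, Opt5, Opt6, Opt7, Opt8, Opt9, Opt11 → 8.

8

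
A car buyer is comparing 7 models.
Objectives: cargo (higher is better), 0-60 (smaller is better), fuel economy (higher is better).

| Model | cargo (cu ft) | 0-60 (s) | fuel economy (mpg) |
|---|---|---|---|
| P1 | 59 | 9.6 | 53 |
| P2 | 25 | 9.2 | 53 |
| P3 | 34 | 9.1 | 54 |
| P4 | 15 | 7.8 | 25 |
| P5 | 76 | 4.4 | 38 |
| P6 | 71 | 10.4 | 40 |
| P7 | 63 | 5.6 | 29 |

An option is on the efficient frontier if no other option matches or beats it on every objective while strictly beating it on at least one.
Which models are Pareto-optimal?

P1, P3, P5, P6

P1: not dominated.
P2: dominated by P3 (cargo 34≥25, 0-60 9.1≤9.2, fuel economy 54≥53).
P3: not dominated (best fuel economy).
P4: dominated by P5 (cargo 76≥15, 0-60 4.4≤7.8, fuel economy 38≥25).
P5: not dominated (best cargo).
P6: not dominated.
P7: dominated by P5 (cargo 76≥63, 0-60 4.4≤5.6, fuel economy 38≥29).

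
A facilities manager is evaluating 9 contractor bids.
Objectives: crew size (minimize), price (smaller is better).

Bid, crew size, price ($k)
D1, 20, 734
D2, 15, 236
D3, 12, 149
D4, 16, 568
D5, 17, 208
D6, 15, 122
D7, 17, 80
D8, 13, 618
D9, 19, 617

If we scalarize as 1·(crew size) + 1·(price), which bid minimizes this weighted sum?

D7

D1: 1·20 + 1·734 = 754
D2: 1·15 + 1·236 = 251
D3: 1·12 + 1·149 = 161
D4: 1·16 + 1·568 = 584
D5: 1·17 + 1·208 = 225
D6: 1·15 + 1·122 = 137
D7: 1·17 + 1·80 = 97
D8: 1·13 + 1·618 = 631
D9: 1·19 + 1·617 = 636
Lowest: D7 at 97.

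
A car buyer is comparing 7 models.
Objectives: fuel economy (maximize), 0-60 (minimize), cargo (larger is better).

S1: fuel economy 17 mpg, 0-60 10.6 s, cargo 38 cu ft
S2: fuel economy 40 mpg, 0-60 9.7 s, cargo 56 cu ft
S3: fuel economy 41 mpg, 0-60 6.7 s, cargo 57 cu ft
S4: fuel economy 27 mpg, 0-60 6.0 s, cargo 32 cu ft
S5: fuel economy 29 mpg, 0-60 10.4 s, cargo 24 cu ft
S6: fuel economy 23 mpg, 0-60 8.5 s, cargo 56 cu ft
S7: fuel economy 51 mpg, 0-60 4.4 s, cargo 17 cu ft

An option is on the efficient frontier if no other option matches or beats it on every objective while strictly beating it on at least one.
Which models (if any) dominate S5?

S2: fuel economy 40≥29, 0-60 9.7≤10.4, cargo 56≥24 — dominates S5.
S3: fuel economy 41≥29, 0-60 6.7≤10.4, cargo 57≥24 — dominates S5.
Others (S1, S4, S6, S7) are each worse than S5 on at least one objective.

S2, S3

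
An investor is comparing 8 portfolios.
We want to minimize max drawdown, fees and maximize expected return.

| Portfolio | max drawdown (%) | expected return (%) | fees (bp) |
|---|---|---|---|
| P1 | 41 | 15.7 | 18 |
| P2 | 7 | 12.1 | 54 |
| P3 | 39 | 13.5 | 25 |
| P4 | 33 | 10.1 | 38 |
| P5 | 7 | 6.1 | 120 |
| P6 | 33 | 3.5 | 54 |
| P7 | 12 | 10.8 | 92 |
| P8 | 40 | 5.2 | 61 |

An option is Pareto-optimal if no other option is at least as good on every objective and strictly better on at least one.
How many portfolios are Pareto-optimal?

P1: not dominated (best expected return).
P2: not dominated.
P3: not dominated.
P4: not dominated.
P5: dominated by P2 (max drawdown 7≤7, expected return 12.1≥6.1, fees 54≤120).
P6: dominated by P2 (max drawdown 7≤33, expected return 12.1≥3.5, fees 54≤54).
P7: dominated by P2 (max drawdown 7≤12, expected return 12.1≥10.8, fees 54≤92).
P8: dominated by P2 (max drawdown 7≤40, expected return 12.1≥5.2, fees 54≤61).
Pareto-optimal: P1, P2, P3, P4 → 4.

4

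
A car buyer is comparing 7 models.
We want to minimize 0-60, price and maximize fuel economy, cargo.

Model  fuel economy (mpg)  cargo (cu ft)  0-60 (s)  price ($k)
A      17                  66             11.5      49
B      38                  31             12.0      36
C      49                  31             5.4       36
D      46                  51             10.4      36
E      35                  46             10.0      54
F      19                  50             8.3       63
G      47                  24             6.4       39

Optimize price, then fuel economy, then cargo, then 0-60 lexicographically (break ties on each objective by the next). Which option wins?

First minimize price: best is 36, kept {B, C, D}.
Then maximize fuel economy: best is 49, kept {C}.

C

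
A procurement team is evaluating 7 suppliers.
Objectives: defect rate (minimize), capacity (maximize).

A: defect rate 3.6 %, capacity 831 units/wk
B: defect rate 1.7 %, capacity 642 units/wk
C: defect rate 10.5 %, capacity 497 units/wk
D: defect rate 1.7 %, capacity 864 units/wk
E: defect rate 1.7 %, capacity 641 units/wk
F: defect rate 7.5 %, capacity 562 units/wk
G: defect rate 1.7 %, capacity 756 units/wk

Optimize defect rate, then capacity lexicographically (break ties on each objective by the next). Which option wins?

First minimize defect rate: best is 1.7, kept {B, D, E, G}.
Then maximize capacity: best is 864, kept {D}.

D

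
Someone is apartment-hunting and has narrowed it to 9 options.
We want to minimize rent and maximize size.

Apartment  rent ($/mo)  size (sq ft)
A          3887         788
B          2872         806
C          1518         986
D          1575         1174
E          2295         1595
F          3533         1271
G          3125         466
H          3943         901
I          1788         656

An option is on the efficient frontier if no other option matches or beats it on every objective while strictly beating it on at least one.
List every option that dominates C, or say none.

A: worse on rent (3887 vs 1518).
B: worse on rent (2872 vs 1518).
D: worse on rent (1575 vs 1518).
E: worse on rent (2295 vs 1518).
F: worse on rent (3533 vs 1518).
G: worse on rent (3125 vs 1518).
H: worse on rent (3943 vs 1518).
I: worse on rent (1788 vs 1518).
No option dominates C.

none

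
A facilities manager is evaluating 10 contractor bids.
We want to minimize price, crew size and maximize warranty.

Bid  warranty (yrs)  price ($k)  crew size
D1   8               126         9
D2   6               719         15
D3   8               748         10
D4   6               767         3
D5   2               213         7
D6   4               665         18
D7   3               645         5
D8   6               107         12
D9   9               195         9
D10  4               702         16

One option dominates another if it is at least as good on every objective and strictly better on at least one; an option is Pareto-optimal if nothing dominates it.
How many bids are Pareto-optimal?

6

D1: not dominated.
D2: dominated by D1 (warranty 8≥6, price 126≤719, crew size 9≤15).
D3: dominated by D1 (warranty 8≥8, price 126≤748, crew size 9≤10).
D4: not dominated (best crew size).
D5: not dominated.
D6: dominated by D1 (warranty 8≥4, price 126≤665, crew size 9≤18).
D7: not dominated.
D8: not dominated (best price).
D9: not dominated (best warranty).
D10: dominated by D1 (warranty 8≥4, price 126≤702, crew size 9≤16).
Pareto-optimal: D1, D4, D5, D7, D8, D9 → 6.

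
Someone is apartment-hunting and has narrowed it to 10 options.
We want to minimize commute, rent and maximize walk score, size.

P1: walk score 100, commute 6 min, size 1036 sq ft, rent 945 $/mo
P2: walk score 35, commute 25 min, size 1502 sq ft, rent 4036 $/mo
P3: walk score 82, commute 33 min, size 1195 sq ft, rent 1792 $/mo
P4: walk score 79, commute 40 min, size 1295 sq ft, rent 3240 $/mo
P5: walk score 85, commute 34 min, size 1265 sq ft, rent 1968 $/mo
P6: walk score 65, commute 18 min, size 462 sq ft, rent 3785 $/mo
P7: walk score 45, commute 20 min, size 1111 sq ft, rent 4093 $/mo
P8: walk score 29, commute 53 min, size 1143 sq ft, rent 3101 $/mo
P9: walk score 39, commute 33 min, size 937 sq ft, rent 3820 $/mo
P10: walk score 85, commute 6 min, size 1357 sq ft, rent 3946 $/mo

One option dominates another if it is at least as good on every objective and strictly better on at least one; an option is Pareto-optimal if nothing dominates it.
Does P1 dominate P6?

Yes

P1 vs P6: walk score 100≥65, commute 6≤18, size 1036≥462, rent 945≤3785 — P1 is at least as good on every objective with at least one strict improvement.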